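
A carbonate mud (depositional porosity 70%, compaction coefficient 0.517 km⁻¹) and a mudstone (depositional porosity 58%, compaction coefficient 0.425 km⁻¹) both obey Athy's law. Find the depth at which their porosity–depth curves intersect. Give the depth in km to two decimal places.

Set φ₀ₐ e^(−cₐd) = φ₀ᵦ e^(−cᵦd) ⇒ ln(φ₀ₐ/φ₀ᵦ) = (cₐ − cᵦ)·d
d = ln(0.7/0.58) / (0.517 − 0.425) = 0.1881 / 0.092 = 2.044 km

2.04 km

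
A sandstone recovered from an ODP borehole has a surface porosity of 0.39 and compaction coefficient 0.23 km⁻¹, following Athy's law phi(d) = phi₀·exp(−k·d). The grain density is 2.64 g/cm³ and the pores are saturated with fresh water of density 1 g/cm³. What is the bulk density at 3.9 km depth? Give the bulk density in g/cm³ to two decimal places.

Porosity at depth: phi = 0.39·exp(−0.23×3.9) = 0.39×0.4078 = 0.1590
Bulk density: ρ_b = (1−phi)ρ_g + phi·ρ_f = 0.8410×2.64 + 0.1590×1
       = 2.220 + 0.159 = 2.379 g/cm³

2.38 g/cm³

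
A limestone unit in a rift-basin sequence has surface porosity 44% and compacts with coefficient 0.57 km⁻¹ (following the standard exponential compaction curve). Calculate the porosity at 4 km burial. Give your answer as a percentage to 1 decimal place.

φ = φ₀·exp(−c·z) = 0.44 × exp(−0.57 × 4) = 0.44 × exp(−2.28)
  = 0.44 × 0.1023 = 0.0450

4.5%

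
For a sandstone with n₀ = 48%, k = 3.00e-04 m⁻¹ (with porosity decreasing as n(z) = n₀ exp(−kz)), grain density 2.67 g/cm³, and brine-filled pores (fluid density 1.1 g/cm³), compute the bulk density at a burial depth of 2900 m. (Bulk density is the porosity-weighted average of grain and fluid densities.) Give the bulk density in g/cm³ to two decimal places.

2.35 g/cm³

Working in km (1 km = 1000 m; k in km⁻¹ = k in m⁻¹ × 1000):
Porosity at depth: n = 0.48·exp(−0.3×2.9) = 0.48×0.4190 = 0.2011
Bulk density: ρ_b = (1−n)ρ_g + n·ρ_f = 0.7989×2.67 + 0.2011×1.1
       = 2.133 + 0.221 = 2.354 g/cm³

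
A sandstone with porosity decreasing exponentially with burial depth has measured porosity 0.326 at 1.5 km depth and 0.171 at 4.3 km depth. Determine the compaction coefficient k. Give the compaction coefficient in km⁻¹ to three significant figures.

Athy: n(Z) = n₀ e^(−kZ) ⇒ n₁/n₂ = e^{k(Z₂−Z₁)} ⇒ k = ln(n₁/n₂)/(Z₂−Z₁)
k = ln(0.326/0.171) / (4.3 − 1.5) = ln(1.906) / 2.8 = 0.6452 / 2.8 = 0.2304 km⁻¹

0.230 km⁻¹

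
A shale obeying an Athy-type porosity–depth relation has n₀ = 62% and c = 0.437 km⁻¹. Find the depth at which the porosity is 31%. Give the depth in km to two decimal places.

Invert Athy's law: Z = ln(n₀/n) / c
Z = ln(0.62/0.31) / 0.437 = ln(2) / 0.437 = 0.6931 / 0.437 = 1.586 km

1.59 km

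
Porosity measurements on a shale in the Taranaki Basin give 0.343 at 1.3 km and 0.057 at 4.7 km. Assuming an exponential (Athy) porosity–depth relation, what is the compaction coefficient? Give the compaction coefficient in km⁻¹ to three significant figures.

Athy: n(Z) = n₀ e^(−βZ) ⇒ n₁/n₂ = e^{β(Z₂−Z₁)} ⇒ β = ln(n₁/n₂)/(Z₂−Z₁)
β = ln(0.343/0.057) / (4.7 − 1.3) = ln(6.018) / 3.4 = 1.7947 / 3.4 = 0.5278 km⁻¹

0.528 km⁻¹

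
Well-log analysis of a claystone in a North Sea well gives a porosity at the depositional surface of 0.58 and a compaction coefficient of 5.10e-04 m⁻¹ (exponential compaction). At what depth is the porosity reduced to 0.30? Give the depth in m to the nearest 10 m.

Working in km (1 km = 1000 m; k in km⁻¹ = k in m⁻¹ × 1000):
Invert Athy's law: d = ln(n₀/n) / k
d = ln(0.58/0.3) / 0.51 = ln(1.933) / 0.51 = 0.6592 / 0.51 = 1.293 km

1290 m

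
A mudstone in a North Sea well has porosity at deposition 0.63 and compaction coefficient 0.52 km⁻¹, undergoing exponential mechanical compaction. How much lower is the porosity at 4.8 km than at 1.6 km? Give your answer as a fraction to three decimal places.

0.222

n(1.6) = 0.63·e^(−0.52×1.6) = 0.2742
n(4.8) = 0.63·e^(−0.52×4.8) = 0.0519
Δn = 0.2742 − 0.0519 = 0.2222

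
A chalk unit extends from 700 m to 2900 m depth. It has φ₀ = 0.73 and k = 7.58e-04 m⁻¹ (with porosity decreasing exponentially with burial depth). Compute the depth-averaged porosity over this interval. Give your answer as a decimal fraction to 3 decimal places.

0.209

Working in km (1 km = 1000 m; k in km⁻¹ = k in m⁻¹ × 1000):
⟨φ⟩ = (1/(Z₂−Z₁)) ∫ φ₀ e^(−kZ) dZ = φ₀·(e^(−k·Z₁) − e^(−k·Z₂)) / (k·(Z₂−Z₁))
e^(−0.758×0.7) = 0.5883; e^(−0.758×2.9) = 0.1110
⟨φ⟩ = 0.73 × (0.5883 − 0.1110) / (0.758 × 2.2) = 0.73 × 0.2862 = 0.2089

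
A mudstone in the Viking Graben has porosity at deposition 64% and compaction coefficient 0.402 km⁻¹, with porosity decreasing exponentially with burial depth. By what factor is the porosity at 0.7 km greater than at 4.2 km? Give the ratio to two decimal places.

4.08

φ(Z₁)/φ(Z₂) = e^(−k·Z₁)/e^(−k·Z₂) = e^{k(Z₂−Z₁)}
= exp(0.402 × 3.5) = exp(1.407) = 4.0837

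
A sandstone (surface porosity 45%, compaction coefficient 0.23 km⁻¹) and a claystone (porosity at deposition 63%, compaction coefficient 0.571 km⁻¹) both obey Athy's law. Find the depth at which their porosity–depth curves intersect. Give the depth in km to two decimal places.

0.99 km

Set phi₀ₐ e^(−cₐz) = phi₀ᵦ e^(−cᵦz) ⇒ ln(phi₀ₐ/phi₀ᵦ) = (cₐ − cᵦ)·z
z = ln(0.45/0.63) / (0.23 − 0.571) = -0.3365 / -0.341 = 0.987 km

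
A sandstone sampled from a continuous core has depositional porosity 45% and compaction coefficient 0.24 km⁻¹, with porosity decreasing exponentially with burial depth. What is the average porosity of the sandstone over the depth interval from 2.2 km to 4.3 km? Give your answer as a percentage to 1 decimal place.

⟨n⟩ = (1/(Z₂−Z₁)) ∫ n₀ e^(−βZ) dZ = n₀·(e^(−β·Z₁) − e^(−β·Z₂)) / (β·(Z₂−Z₁))
e^(−0.24×2.2) = 0.5898; e^(−0.24×4.3) = 0.3563
⟨n⟩ = 0.45 × (0.5898 − 0.3563) / (0.24 × 2.1) = 0.45 × 0.4633 = 0.2085

20.8%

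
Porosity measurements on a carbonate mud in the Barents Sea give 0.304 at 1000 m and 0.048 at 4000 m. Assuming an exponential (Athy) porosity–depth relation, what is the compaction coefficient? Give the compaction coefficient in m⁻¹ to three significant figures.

0.000615 m⁻¹

Working in km (1 km = 1000 m; k in km⁻¹ = k in m⁻¹ × 1000):
Athy: n(z) = n₀ e^(−kz) ⇒ n₁/n₂ = e^{k(z₂−z₁)} ⇒ k = ln(n₁/n₂)/(z₂−z₁)
k = ln(0.304/0.048) / (4 − 1) = ln(6.333) / 3 = 1.8458 / 3 = 0.6153 km⁻¹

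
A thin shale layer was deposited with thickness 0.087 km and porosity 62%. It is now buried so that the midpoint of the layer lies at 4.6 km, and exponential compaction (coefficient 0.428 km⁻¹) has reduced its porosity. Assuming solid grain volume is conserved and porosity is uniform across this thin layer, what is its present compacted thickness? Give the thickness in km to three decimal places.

Porosity at 4.6 km: n = 0.62·exp(−0.428×4.6) = 0.0866
Solid-volume conservation: h(1−n) = h₀(1−n₀) ⇒ h = h₀·(1−n₀)/(1−n)
h = 0.087 × (1 − 0.62)/(1 − 0.0866) = 0.087 × 0.4160 = 0.0362 km

0.036 km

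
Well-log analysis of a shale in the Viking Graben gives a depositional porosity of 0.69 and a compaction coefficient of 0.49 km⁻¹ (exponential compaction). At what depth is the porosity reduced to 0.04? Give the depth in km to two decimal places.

5.81 km

Invert Athy's law: z = ln(phi₀/phi) / c
z = ln(0.69/0.04) / 0.49 = ln(17.25) / 0.49 = 2.8478 / 0.49 = 5.812 km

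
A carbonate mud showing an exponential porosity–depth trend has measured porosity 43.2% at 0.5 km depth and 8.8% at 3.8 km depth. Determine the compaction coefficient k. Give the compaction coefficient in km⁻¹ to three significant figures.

0.482 km⁻¹

Athy: phi(z) = phi₀ e^(−kz) ⇒ phi₁/phi₂ = e^{k(z₂−z₁)} ⇒ k = ln(phi₁/phi₂)/(z₂−z₁)
k = ln(0.432/0.088) / (3.8 − 0.5) = ln(4.909) / 3.3 = 1.5911 / 3.3 = 0.4821 km⁻¹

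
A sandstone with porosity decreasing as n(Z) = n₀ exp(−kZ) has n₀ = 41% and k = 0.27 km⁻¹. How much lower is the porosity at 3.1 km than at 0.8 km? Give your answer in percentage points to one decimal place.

n(0.8) = 0.41·e^(−0.27×0.8) = 0.3304
n(3.1) = 0.41·e^(−0.27×3.1) = 0.1775
Δn = 0.3304 − 0.1775 = 0.1528

15.3 percentage points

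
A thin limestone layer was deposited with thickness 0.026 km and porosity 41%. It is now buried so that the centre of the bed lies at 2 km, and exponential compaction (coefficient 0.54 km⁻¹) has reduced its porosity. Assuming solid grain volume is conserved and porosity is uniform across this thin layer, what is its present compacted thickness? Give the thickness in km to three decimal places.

0.018 km

Porosity at 2 km: phi = 0.41·exp(−0.54×2) = 0.1392
Solid-volume conservation: h(1−phi) = h₀(1−phi₀) ⇒ h = h₀·(1−phi₀)/(1−phi)
h = 0.026 × (1 − 0.41)/(1 − 0.1392) = 0.026 × 0.6854 = 0.0178 km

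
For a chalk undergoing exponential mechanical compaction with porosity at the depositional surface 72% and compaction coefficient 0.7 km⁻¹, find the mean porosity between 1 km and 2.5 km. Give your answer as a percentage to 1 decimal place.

⟨φ⟩ = (1/(Z₂−Z₁)) ∫ φ₀ e^(−cZ) dZ = φ₀·(e^(−c·Z₁) − e^(−c·Z₂)) / (c·(Z₂−Z₁))
e^(−0.7×1) = 0.4966; e^(−0.7×2.5) = 0.1738
⟨φ⟩ = 0.72 × (0.4966 − 0.1738) / (0.7 × 1.5) = 0.72 × 0.3074 = 0.2214

22.1%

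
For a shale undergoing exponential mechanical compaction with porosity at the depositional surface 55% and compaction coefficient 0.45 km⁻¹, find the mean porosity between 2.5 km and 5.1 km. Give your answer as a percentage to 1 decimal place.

⟨n⟩ = (1/(z₂−z₁)) ∫ n₀ e^(−βz) dz = n₀·(e^(−β·z₁) − e^(−β·z₂)) / (β·(z₂−z₁))
e^(−0.45×2.5) = 0.3247; e^(−0.45×5.1) = 0.1008
⟨n⟩ = 0.55 × (0.3247 − 0.1008) / (0.45 × 2.6) = 0.55 × 0.1914 = 0.1052

10.5%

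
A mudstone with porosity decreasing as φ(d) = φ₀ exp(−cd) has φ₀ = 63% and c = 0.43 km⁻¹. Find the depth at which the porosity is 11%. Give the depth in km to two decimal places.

Invert Athy's law: d = ln(φ₀/φ) / c
d = ln(0.63/0.11) / 0.43 = ln(5.727) / 0.43 = 1.7452 / 0.43 = 4.059 km

4.06 km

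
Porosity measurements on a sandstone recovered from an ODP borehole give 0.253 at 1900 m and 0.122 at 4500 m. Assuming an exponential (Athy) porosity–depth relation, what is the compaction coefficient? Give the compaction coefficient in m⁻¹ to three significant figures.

0.000281 m⁻¹

Working in km (1 km = 1000 m; β in km⁻¹ = β in m⁻¹ × 1000):
Athy: n(z) = n₀ e^(−βz) ⇒ n₁/n₂ = e^{β(z₂−z₁)} ⇒ β = ln(n₁/n₂)/(z₂−z₁)
β = ln(0.253/0.122) / (4.5 − 1.9) = ln(2.074) / 2.6 = 0.7294 / 2.6 = 0.2805 km⁻¹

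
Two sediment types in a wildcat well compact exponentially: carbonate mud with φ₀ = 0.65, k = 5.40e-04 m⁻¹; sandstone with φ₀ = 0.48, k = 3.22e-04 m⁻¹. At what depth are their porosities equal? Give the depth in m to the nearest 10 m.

1390 m

Working in km (1 km = 1000 m; k in km⁻¹ = k in m⁻¹ × 1000):
Set φ₀ₐ e^(−kₐZ) = φ₀ᵦ e^(−kᵦZ) ⇒ ln(φ₀ₐ/φ₀ᵦ) = (kₐ − kᵦ)·Z
Z = ln(0.65/0.48) / (0.54 − 0.322) = 0.3032 / 0.218 = 1.391 km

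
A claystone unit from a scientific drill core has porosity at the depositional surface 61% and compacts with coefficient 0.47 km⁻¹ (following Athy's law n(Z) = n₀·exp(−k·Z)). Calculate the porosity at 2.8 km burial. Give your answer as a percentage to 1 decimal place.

16.4%

n = n₀·exp(−k·Z) = 0.61 × exp(−0.47 × 2.8) = 0.61 × exp(−1.316)
  = 0.61 × 0.2682 = 0.1636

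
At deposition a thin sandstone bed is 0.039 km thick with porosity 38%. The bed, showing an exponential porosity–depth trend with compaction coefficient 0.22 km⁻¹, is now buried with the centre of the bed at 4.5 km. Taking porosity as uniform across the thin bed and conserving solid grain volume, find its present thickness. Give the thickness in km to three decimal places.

Porosity at 4.5 km: phi = 0.38·exp(−0.22×4.5) = 0.1412
Solid-volume conservation: h(1−phi) = h₀(1−phi₀) ⇒ h = h₀·(1−phi₀)/(1−phi)
h = 0.039 × (1 − 0.38)/(1 − 0.1412) = 0.039 × 0.7219 = 0.0282 km

0.028 km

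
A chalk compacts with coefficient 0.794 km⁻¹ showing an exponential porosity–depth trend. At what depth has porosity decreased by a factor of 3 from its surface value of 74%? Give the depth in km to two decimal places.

1.38 km

φ/φ₀ = 1/3 ⇒ exp(−c·z) = 1/3 ⇒ z = ln(3) / c
z = 1.0986 / 0.794 = 1.384 km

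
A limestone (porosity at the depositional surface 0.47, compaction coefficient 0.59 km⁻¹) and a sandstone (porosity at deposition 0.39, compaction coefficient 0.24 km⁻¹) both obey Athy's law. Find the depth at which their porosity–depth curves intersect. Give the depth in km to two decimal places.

Set φ₀ₐ e^(−cₐd) = φ₀ᵦ e^(−cᵦd) ⇒ ln(φ₀ₐ/φ₀ᵦ) = (cₐ − cᵦ)·d
d = ln(0.47/0.39) / (0.59 − 0.24) = 0.1866 / 0.35 = 0.533 km

0.53 km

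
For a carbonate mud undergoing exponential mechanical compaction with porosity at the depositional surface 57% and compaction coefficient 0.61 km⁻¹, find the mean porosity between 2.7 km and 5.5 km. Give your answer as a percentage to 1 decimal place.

5.3%

⟨n⟩ = (1/(z₂−z₁)) ∫ n₀ e^(−kz) dz = n₀·(e^(−k·z₁) − e^(−k·z₂)) / (k·(z₂−z₁))
e^(−0.61×2.7) = 0.1926; e^(−0.61×5.5) = 0.0349
⟨n⟩ = 0.57 × (0.1926 − 0.0349) / (0.61 × 2.8) = 0.57 × 0.0923 = 0.0526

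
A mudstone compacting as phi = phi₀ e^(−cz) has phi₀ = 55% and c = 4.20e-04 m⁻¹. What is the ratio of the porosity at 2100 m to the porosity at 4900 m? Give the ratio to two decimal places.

3.24

Working in km (1 km = 1000 m; c in km⁻¹ = c in m⁻¹ × 1000):
phi(z₁)/phi(z₂) = e^(−c·z₁)/e^(−c·z₂) = e^{c(z₂−z₁)}
= exp(0.42 × 2.8) = exp(1.176) = 3.2414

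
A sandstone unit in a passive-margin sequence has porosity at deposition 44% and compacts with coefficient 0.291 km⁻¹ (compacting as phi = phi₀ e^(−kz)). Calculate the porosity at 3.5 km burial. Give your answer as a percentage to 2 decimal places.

phi = phi₀·exp(−k·z) = 0.44 × exp(−0.291 × 3.5) = 0.44 × exp(−1.018)
  = 0.44 × 0.3611 = 0.1589

15.89%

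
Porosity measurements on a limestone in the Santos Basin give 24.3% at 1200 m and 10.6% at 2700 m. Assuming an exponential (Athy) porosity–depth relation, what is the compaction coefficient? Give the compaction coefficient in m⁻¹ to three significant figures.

Working in km (1 km = 1000 m; β in km⁻¹ = β in m⁻¹ × 1000):
Athy: φ(z) = φ₀ e^(−βz) ⇒ φ₁/φ₂ = e^{β(z₂−z₁)} ⇒ β = ln(φ₁/φ₂)/(z₂−z₁)
β = ln(0.243/0.106) / (2.7 − 1.2) = ln(2.292) / 1.5 = 0.8296 / 1.5 = 0.5531 km⁻¹

0.000553 m⁻¹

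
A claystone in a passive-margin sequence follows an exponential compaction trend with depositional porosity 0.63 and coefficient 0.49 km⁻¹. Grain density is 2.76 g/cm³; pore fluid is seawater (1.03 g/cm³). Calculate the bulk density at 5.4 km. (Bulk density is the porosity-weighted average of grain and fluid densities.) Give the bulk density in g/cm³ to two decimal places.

Porosity at depth: phi = 0.63·exp(−0.49×5.4) = 0.63×0.0709 = 0.0447
Bulk density: ρ_b = (1−phi)ρ_g + phi·ρ_f = 0.9553×2.76 + 0.0447×1.03
       = 2.637 + 0.046 = 2.683 g/cm³

2.68 g/cm³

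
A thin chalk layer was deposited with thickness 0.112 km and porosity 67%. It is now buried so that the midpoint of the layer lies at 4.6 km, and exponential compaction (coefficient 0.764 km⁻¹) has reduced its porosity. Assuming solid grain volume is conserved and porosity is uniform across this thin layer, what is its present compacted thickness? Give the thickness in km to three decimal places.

0.038 km

Porosity at 4.6 km: n = 0.67·exp(−0.764×4.6) = 0.0199
Solid-volume conservation: h(1−n) = h₀(1−n₀) ⇒ h = h₀·(1−n₀)/(1−n)
h = 0.112 × (1 − 0.67)/(1 − 0.0199) = 0.112 × 0.3367 = 0.0377 km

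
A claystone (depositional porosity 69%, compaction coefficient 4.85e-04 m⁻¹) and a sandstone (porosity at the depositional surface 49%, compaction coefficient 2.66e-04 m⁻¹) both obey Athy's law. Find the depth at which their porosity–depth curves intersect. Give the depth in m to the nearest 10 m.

Working in km (1 km = 1000 m; c in km⁻¹ = c in m⁻¹ × 1000):
Set phi₀ₐ e^(−cₐz) = phi₀ᵦ e^(−cᵦz) ⇒ ln(phi₀ₐ/phi₀ᵦ) = (cₐ − cᵦ)·z
z = ln(0.69/0.49) / (0.485 − 0.266) = 0.3423 / 0.219 = 1.563 km

1560 m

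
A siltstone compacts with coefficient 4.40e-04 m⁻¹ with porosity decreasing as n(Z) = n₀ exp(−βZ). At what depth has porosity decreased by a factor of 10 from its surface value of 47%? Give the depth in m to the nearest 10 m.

Working in km (1 km = 1000 m; β in km⁻¹ = β in m⁻¹ × 1000):
n/n₀ = 1/10 ⇒ exp(−β·Z) = 1/10 ⇒ Z = ln(10) / β
Z = 2.3026 / 0.44 = 5.233 km

5230 m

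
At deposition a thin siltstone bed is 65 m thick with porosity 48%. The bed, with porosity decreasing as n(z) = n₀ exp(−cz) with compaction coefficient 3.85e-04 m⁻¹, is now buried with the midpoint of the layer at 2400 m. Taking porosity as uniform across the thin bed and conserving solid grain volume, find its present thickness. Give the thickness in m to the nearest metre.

Working in km (1 km = 1000 m; c in km⁻¹ = c in m⁻¹ × 1000):
Porosity at 2.4 km: n = 0.48·exp(−0.385×2.4) = 0.1905
Solid-volume conservation: h(1−n) = h₀(1−n₀) ⇒ h = h₀·(1−n₀)/(1−n)
h = 0.065 × (1 − 0.48)/(1 − 0.1905) = 0.065 × 0.6424 = 0.0418 km

42 m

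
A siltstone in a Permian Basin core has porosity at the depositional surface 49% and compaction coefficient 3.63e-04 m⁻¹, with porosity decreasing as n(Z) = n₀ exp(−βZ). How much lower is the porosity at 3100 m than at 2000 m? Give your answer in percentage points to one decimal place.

7.8 percentage points

Working in km (1 km = 1000 m; β in km⁻¹ = β in m⁻¹ × 1000):
n(2) = 0.49·e^(−0.363×2) = 0.2371
n(3.1) = 0.49·e^(−0.363×3.1) = 0.1590
Δn = 0.2371 − 0.1590 = 0.0780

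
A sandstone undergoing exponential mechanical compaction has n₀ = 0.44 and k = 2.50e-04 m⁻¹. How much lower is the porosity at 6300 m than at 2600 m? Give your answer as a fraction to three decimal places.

Working in km (1 km = 1000 m; k in km⁻¹ = k in m⁻¹ × 1000):
n(2.6) = 0.44·e^(−0.25×2.6) = 0.2297
n(6.3) = 0.44·e^(−0.25×6.3) = 0.0911
Δn = 0.2297 − 0.0911 = 0.1386

0.139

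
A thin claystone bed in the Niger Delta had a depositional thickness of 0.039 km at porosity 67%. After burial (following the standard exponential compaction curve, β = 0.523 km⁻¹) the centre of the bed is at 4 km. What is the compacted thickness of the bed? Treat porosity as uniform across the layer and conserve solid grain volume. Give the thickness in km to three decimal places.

0.014 km

Porosity at 4 km: phi = 0.67·exp(−0.523×4) = 0.0827
Solid-volume conservation: h(1−phi) = h₀(1−phi₀) ⇒ h = h₀·(1−phi₀)/(1−phi)
h = 0.039 × (1 − 0.67)/(1 − 0.0827) = 0.039 × 0.3598 = 0.0140 km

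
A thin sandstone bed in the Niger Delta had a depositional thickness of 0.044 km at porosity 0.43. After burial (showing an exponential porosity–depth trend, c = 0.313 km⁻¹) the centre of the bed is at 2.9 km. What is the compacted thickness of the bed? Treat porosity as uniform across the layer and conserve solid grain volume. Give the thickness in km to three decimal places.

Porosity at 2.9 km: n = 0.43·exp(−0.313×2.9) = 0.1735
Solid-volume conservation: h(1−n) = h₀(1−n₀) ⇒ h = h₀·(1−n₀)/(1−n)
h = 0.044 × (1 − 0.43)/(1 − 0.1735) = 0.044 × 0.6896 = 0.0303 km

0.030 km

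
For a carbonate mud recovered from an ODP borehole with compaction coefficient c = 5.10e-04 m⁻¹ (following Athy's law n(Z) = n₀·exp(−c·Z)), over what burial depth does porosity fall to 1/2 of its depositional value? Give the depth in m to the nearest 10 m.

1360 m

Working in km (1 km = 1000 m; c in km⁻¹ = c in m⁻¹ × 1000):
n/n₀ = 1/2 ⇒ exp(−c·Z) = 1/2 ⇒ Z = ln(2) / c
Z = 0.6931 / 0.51 = 1.359 km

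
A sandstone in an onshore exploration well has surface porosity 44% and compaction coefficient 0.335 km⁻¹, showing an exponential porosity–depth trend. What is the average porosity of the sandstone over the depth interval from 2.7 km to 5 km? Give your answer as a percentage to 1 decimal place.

12.4%

⟨φ⟩ = (1/(Z₂−Z₁)) ∫ φ₀ e^(−βZ) dZ = φ₀·(e^(−β·Z₁) − e^(−β·Z₂)) / (β·(Z₂−Z₁))
e^(−0.335×2.7) = 0.4047; e^(−0.335×5) = 0.1873
⟨φ⟩ = 0.44 × (0.4047 − 0.1873) / (0.335 × 2.3) = 0.44 × 0.2822 = 0.1242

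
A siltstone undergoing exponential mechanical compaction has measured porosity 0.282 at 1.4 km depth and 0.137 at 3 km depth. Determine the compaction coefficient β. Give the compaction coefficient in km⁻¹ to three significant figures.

Athy: φ(d) = φ₀ e^(−βd) ⇒ φ₁/φ₂ = e^{β(d₂−d₁)} ⇒ β = ln(φ₁/φ₂)/(d₂−d₁)
β = ln(0.282/0.137) / (3 − 1.4) = ln(2.058) / 1.6 = 0.7219 / 1.6 = 0.4512 km⁻¹

0.451 km⁻¹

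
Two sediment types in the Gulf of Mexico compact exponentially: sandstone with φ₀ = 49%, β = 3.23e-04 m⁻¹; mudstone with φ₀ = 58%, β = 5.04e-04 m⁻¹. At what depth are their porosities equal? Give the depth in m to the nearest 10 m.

930 m

Working in km (1 km = 1000 m; β in km⁻¹ = β in m⁻¹ × 1000):
Set φ₀ₐ e^(−βₐd) = φ₀ᵦ e^(−βᵦd) ⇒ ln(φ₀ₐ/φ₀ᵦ) = (βₐ − βᵦ)·d
d = ln(0.49/0.58) / (0.323 − 0.504) = -0.1686 / -0.181 = 0.932 km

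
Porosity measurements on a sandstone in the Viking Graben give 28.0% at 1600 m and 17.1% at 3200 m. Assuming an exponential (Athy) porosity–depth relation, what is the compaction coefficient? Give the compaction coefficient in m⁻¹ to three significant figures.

Working in km (1 km = 1000 m; k in km⁻¹ = k in m⁻¹ × 1000):
Athy: n(Z) = n₀ e^(−kZ) ⇒ n₁/n₂ = e^{k(Z₂−Z₁)} ⇒ k = ln(n₁/n₂)/(Z₂−Z₁)
k = ln(0.28/0.171) / (3.2 − 1.6) = ln(1.637) / 1.6 = 0.4931 / 1.6 = 0.3082 km⁻¹

0.000308 m⁻¹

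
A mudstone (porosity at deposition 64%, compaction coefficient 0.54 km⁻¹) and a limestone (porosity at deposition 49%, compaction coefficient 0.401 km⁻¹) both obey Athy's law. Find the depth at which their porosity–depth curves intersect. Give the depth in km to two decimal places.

1.92 km

Set φ₀ₐ e^(−cₐZ) = φ₀ᵦ e^(−cᵦZ) ⇒ ln(φ₀ₐ/φ₀ᵦ) = (cₐ − cᵦ)·Z
Z = ln(0.64/0.49) / (0.54 − 0.401) = 0.2671 / 0.139 = 1.921 km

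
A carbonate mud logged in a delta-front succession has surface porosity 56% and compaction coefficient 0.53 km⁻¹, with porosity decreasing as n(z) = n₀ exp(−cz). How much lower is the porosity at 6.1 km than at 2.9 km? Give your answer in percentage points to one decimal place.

n(2.9) = 0.56·e^(−0.53×2.9) = 0.1204
n(6.1) = 0.56·e^(−0.53×6.1) = 0.0221
Δn = 0.1204 − 0.0221 = 0.0983

9.8 percentage points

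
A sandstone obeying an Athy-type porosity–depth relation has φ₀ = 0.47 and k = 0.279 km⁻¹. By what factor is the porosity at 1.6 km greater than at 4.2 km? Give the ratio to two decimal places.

2.07

φ(Z₁)/φ(Z₂) = e^(−k·Z₁)/e^(−k·Z₂) = e^{k(Z₂−Z₁)}
= exp(0.279 × 2.6) = exp(0.7254) = 2.0656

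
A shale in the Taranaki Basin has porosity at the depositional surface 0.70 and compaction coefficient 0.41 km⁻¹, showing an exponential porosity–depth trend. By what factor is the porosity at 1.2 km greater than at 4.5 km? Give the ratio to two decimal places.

phi(Z₁)/phi(Z₂) = e^(−β·Z₁)/e^(−β·Z₂) = e^{β(Z₂−Z₁)}
= exp(0.41 × 3.3) = exp(1.353) = 3.8690

3.87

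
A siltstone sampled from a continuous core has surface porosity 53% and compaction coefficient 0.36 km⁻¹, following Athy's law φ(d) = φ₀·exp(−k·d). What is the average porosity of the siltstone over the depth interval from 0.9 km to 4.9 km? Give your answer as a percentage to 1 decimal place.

⟨φ⟩ = (1/(d₂−d₁)) ∫ φ₀ e^(−kd) dd = φ₀·(e^(−k·d₁) − e^(−k·d₂)) / (k·(d₂−d₁))
e^(−0.36×0.9) = 0.7233; e^(−0.36×4.9) = 0.1714
⟨φ⟩ = 0.53 × (0.7233 − 0.1714) / (0.36 × 4) = 0.53 × 0.3833 = 0.2031

20.3%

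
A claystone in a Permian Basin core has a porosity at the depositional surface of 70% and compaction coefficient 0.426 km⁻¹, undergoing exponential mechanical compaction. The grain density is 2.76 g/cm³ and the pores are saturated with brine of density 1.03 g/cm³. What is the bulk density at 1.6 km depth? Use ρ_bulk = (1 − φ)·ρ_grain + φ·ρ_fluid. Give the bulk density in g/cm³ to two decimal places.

2.15 g/cm³

Porosity at depth: φ = 0.7·exp(−0.426×1.6) = 0.7×0.5058 = 0.3541
Bulk density: ρ_b = (1−φ)ρ_g + φ·ρ_f = 0.6459×2.76 + 0.3541×1.03
       = 1.783 + 0.365 = 2.147 g/cm³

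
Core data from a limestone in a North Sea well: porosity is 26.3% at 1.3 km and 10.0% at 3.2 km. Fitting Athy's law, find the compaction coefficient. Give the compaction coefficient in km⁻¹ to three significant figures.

Athy: φ(d) = φ₀ e^(−kd) ⇒ φ₁/φ₂ = e^{k(d₂−d₁)} ⇒ k = ln(φ₁/φ₂)/(d₂−d₁)
k = ln(0.263/0.1) / (3.2 − 1.3) = ln(2.63) / 1.9 = 0.9670 / 1.9 = 0.5089 km⁻¹

0.509 km⁻¹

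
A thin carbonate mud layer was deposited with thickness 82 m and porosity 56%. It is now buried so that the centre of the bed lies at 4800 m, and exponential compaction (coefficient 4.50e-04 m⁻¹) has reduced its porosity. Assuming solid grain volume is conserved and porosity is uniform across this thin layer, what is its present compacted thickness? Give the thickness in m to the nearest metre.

39 m

Working in km (1 km = 1000 m; c in km⁻¹ = c in m⁻¹ × 1000):
Porosity at 4.8 km: n = 0.56·exp(−0.45×4.8) = 0.0646
Solid-volume conservation: h(1−n) = h₀(1−n₀) ⇒ h = h₀·(1−n₀)/(1−n)
h = 0.082 × (1 − 0.56)/(1 − 0.0646) = 0.082 × 0.4704 = 0.0386 km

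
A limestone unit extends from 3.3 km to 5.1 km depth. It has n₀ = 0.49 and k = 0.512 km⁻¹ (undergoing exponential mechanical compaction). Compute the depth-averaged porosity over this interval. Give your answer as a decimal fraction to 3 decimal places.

⟨n⟩ = (1/(Z₂−Z₁)) ∫ n₀ e^(−kZ) dZ = n₀·(e^(−k·Z₁) − e^(−k·Z₂)) / (k·(Z₂−Z₁))
e^(−0.512×3.3) = 0.1846; e^(−0.512×5.1) = 0.0734
⟨n⟩ = 0.49 × (0.1846 − 0.0734) / (0.512 × 1.8) = 0.49 × 0.1206 = 0.0591

0.059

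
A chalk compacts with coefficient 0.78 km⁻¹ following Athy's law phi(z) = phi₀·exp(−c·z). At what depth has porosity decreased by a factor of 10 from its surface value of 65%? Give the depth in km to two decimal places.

phi/phi₀ = 1/10 ⇒ exp(−c·z) = 1/10 ⇒ z = ln(10) / c
z = 2.3026 / 0.78 = 2.952 km

2.95 km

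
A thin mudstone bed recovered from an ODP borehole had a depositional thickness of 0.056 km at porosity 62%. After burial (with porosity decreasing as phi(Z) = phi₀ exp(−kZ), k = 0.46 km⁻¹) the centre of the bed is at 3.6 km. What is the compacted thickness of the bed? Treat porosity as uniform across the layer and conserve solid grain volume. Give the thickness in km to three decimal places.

Porosity at 3.6 km: phi = 0.62·exp(−0.46×3.6) = 0.1184
Solid-volume conservation: h(1−phi) = h₀(1−phi₀) ⇒ h = h₀·(1−phi₀)/(1−phi)
h = 0.056 × (1 − 0.62)/(1 − 0.1184) = 0.056 × 0.4310 = 0.0241 km

0.024 km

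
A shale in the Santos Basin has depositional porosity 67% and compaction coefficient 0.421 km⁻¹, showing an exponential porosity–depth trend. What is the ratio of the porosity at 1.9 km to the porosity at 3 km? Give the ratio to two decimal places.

n(Z₁)/n(Z₂) = e^(−k·Z₁)/e^(−k·Z₂) = e^{k(Z₂−Z₁)}
= exp(0.421 × 1.1) = exp(0.4631) = 1.5890

1.59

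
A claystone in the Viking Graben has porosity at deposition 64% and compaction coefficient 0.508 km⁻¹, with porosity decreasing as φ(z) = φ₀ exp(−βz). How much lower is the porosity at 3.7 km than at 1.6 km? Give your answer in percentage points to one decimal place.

φ(1.6) = 0.64·e^(−0.508×1.6) = 0.2839
φ(3.7) = 0.64·e^(−0.508×3.7) = 0.0977
Δφ = 0.2839 − 0.0977 = 0.1862

18.6 percentage points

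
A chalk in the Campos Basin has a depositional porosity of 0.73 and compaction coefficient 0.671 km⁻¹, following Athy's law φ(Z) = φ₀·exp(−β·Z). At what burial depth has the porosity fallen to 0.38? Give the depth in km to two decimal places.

Invert Athy's law: Z = ln(φ₀/φ) / β
Z = ln(0.73/0.38) / 0.671 = ln(1.921) / 0.671 = 0.6529 / 0.671 = 0.973 km

0.97 km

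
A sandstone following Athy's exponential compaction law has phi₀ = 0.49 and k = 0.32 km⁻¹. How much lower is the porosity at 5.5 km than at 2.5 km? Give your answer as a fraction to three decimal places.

0.136

phi(2.5) = 0.49·e^(−0.32×2.5) = 0.2202
phi(5.5) = 0.49·e^(−0.32×5.5) = 0.0843
Δphi = 0.2202 − 0.0843 = 0.1359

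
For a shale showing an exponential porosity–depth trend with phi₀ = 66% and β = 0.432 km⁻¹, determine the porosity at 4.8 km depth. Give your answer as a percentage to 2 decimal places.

8.30%

phi = phi₀·exp(−β·z) = 0.66 × exp(−0.432 × 4.8) = 0.66 × exp(−2.074)
  = 0.66 × 0.1257 = 0.0830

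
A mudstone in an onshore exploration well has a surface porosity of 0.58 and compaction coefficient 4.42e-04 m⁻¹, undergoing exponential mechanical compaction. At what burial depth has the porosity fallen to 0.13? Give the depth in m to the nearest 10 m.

3380 m

Working in km (1 km = 1000 m; β in km⁻¹ = β in m⁻¹ × 1000):
Invert Athy's law: Z = ln(phi₀/phi) / β
Z = ln(0.58/0.13) / 0.442 = ln(4.462) / 0.442 = 1.4955 / 0.442 = 3.383 km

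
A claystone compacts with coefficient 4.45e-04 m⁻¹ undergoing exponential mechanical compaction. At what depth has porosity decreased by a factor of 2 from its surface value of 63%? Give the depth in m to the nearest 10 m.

Working in km (1 km = 1000 m; β in km⁻¹ = β in m⁻¹ × 1000):
phi/phi₀ = 1/2 ⇒ exp(−β·Z) = 1/2 ⇒ Z = ln(2) / β
Z = 0.6931 / 0.445 = 1.558 km

1560 m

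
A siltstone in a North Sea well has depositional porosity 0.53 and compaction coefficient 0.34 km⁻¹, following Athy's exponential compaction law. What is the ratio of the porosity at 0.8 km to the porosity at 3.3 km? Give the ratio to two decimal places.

2.34

n(z₁)/n(z₂) = e^(−k·z₁)/e^(−k·z₂) = e^{k(z₂−z₁)}
= exp(0.34 × 2.5) = exp(0.85) = 2.3396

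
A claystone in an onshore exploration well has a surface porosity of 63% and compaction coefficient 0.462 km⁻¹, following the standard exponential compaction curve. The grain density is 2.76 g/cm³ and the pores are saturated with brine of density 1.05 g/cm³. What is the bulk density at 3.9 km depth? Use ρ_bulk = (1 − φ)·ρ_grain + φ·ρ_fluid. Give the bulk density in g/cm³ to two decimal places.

2.58 g/cm³

Porosity at depth: φ = 0.63·exp(−0.462×3.9) = 0.63×0.1650 = 0.1040
Bulk density: ρ_b = (1−φ)ρ_g + φ·ρ_f = 0.8960×2.76 + 0.1040×1.05
       = 2.473 + 0.109 = 2.582 g/cm³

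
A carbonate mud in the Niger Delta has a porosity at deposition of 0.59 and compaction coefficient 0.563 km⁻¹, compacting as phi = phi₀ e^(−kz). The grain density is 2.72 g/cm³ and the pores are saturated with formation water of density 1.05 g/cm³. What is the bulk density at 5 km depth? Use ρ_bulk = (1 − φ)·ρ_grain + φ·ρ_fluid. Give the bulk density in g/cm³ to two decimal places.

Porosity at depth: phi = 0.59·exp(−0.563×5) = 0.59×0.0599 = 0.0353
Bulk density: ρ_b = (1−phi)ρ_g + phi·ρ_f = 0.9647×2.72 + 0.0353×1.05
       = 2.624 + 0.037 = 2.661 g/cm³

2.66 g/cm³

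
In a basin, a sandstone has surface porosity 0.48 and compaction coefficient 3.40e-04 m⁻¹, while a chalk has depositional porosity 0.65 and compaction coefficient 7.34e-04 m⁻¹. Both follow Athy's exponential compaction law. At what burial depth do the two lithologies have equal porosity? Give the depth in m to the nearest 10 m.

770 m

Working in km (1 km = 1000 m; k in km⁻¹ = k in m⁻¹ × 1000):
Set φ₀ₐ e^(−kₐd) = φ₀ᵦ e^(−kᵦd) ⇒ ln(φ₀ₐ/φ₀ᵦ) = (kₐ − kᵦ)·d
d = ln(0.48/0.65) / (0.34 − 0.734) = -0.3032 / -0.394 = 0.770 km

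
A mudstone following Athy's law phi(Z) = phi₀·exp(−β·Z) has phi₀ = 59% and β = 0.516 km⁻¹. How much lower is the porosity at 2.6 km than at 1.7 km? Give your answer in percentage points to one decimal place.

phi(1.7) = 0.59·e^(−0.516×1.7) = 0.2454
phi(2.6) = 0.59·e^(−0.516×2.6) = 0.1542
Δphi = 0.2454 − 0.1542 = 0.0912

9.1 percentage points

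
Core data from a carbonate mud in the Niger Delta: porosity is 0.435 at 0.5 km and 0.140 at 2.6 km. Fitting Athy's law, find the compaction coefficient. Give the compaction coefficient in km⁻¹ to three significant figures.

0.540 km⁻¹

Athy: phi(d) = phi₀ e^(−cd) ⇒ phi₁/phi₂ = e^{c(d₂−d₁)} ⇒ c = ln(phi₁/phi₂)/(d₂−d₁)
c = ln(0.435/0.14) / (2.6 − 0.5) = ln(3.107) / 2.1 = 1.1337 / 2.1 = 0.5399 km⁻¹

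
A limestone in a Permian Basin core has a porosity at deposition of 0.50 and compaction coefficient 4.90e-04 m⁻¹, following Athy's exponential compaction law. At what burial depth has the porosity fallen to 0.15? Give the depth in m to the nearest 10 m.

2460 m

Working in km (1 km = 1000 m; k in km⁻¹ = k in m⁻¹ × 1000):
Invert Athy's law: Z = ln(n₀/n) / k
Z = ln(0.5/0.15) / 0.49 = ln(3.333) / 0.49 = 1.2040 / 0.49 = 2.457 km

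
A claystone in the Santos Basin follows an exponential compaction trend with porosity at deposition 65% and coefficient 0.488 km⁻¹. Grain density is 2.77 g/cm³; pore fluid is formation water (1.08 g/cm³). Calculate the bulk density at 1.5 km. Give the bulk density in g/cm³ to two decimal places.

2.24 g/cm³

Porosity at depth: n = 0.65·exp(−0.488×1.5) = 0.65×0.4809 = 0.3126
Bulk density: ρ_b = (1−n)ρ_g + n·ρ_f = 0.6874×2.77 + 0.3126×1.08
       = 1.904 + 0.338 = 2.242 g/cm³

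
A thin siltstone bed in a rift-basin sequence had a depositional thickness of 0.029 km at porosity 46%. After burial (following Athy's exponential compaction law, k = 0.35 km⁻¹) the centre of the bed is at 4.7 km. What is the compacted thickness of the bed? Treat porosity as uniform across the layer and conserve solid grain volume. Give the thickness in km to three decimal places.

0.017 km

Porosity at 4.7 km: n = 0.46·exp(−0.35×4.7) = 0.0888
Solid-volume conservation: h(1−n) = h₀(1−n₀) ⇒ h = h₀·(1−n₀)/(1−n)
h = 0.029 × (1 − 0.46)/(1 − 0.0888) = 0.029 × 0.5926 = 0.0172 km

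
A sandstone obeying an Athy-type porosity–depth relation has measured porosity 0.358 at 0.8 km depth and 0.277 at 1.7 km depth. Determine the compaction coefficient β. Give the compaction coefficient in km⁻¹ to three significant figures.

Athy: φ(Z) = φ₀ e^(−βZ) ⇒ φ₁/φ₂ = e^{β(Z₂−Z₁)} ⇒ β = ln(φ₁/φ₂)/(Z₂−Z₁)
β = ln(0.358/0.277) / (1.7 − 0.8) = ln(1.292) / 0.9 = 0.2565 / 0.9 = 0.285 km⁻¹

0.285 km⁻¹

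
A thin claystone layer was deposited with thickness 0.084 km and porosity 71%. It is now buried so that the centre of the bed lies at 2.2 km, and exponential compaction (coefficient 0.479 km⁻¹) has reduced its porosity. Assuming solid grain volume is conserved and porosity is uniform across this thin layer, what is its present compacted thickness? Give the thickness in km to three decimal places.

0.032 km

Porosity at 2.2 km: phi = 0.71·exp(−0.479×2.2) = 0.2475
Solid-volume conservation: h(1−phi) = h₀(1−phi₀) ⇒ h = h₀·(1−phi₀)/(1−phi)
h = 0.084 × (1 − 0.71)/(1 − 0.2475) = 0.084 × 0.3854 = 0.0324 km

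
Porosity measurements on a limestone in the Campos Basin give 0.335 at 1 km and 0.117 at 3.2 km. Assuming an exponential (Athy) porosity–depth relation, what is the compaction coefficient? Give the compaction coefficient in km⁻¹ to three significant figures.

Athy: phi(d) = phi₀ e^(−kd) ⇒ phi₁/phi₂ = e^{k(d₂−d₁)} ⇒ k = ln(phi₁/phi₂)/(d₂−d₁)
k = ln(0.335/0.117) / (3.2 − 1) = ln(2.863) / 2.2 = 1.0520 / 2.2 = 0.4782 km⁻¹

0.478 km⁻¹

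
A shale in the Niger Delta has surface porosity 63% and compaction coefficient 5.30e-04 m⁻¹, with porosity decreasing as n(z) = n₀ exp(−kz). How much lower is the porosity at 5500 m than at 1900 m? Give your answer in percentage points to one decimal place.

Working in km (1 km = 1000 m; k in km⁻¹ = k in m⁻¹ × 1000):
n(1.9) = 0.63·e^(−0.53×1.9) = 0.2301
n(5.5) = 0.63·e^(−0.53×5.5) = 0.0341
Δn = 0.2301 − 0.0341 = 0.1960

19.6 percentage points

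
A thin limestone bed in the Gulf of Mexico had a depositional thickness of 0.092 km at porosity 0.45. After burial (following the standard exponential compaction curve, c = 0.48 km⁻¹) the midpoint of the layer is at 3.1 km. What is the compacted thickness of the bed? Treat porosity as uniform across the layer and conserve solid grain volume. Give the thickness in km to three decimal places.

Porosity at 3.1 km: φ = 0.45·exp(−0.48×3.1) = 0.1016
Solid-volume conservation: h(1−φ) = h₀(1−φ₀) ⇒ h = h₀·(1−φ₀)/(1−φ)
h = 0.092 × (1 − 0.45)/(1 − 0.1016) = 0.092 × 0.6122 = 0.0563 km

0.056 km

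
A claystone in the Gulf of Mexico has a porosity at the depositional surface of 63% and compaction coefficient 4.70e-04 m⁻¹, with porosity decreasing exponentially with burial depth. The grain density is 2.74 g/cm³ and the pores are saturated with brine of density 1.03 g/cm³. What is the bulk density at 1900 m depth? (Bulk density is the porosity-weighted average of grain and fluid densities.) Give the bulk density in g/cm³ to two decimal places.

2.30 g/cm³

Working in km (1 km = 1000 m; k in km⁻¹ = k in m⁻¹ × 1000):
Porosity at depth: φ = 0.63·exp(−0.47×1.9) = 0.63×0.4094 = 0.2579
Bulk density: ρ_b = (1−φ)ρ_g + φ·ρ_f = 0.7421×2.74 + 0.2579×1.03
       = 2.033 + 0.266 = 2.299 g/cm³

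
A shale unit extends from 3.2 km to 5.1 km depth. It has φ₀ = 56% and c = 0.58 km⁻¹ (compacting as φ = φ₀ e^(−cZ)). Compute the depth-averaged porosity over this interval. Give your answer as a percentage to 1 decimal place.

5.3%

⟨φ⟩ = (1/(Z₂−Z₁)) ∫ φ₀ e^(−cZ) dZ = φ₀·(e^(−c·Z₁) − e^(−c·Z₂)) / (c·(Z₂−Z₁))
e^(−0.58×3.2) = 0.1563; e^(−0.58×5.1) = 0.0519
⟨φ⟩ = 0.56 × (0.1563 − 0.0519) / (0.58 × 1.9) = 0.56 × 0.0947 = 0.0530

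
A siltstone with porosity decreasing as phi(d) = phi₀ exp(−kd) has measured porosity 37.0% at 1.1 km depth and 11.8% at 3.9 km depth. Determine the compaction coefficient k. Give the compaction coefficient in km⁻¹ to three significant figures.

0.408 km⁻¹

Athy: phi(d) = phi₀ e^(−kd) ⇒ phi₁/phi₂ = e^{k(d₂−d₁)} ⇒ k = ln(phi₁/phi₂)/(d₂−d₁)
k = ln(0.37/0.118) / (3.9 − 1.1) = ln(3.136) / 2.8 = 1.1428 / 2.8 = 0.4081 km⁻¹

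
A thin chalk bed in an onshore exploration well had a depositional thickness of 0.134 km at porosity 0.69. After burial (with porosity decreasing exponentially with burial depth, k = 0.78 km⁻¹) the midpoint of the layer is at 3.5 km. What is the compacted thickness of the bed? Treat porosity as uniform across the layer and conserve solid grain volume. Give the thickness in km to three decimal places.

Porosity at 3.5 km: phi = 0.69·exp(−0.78×3.5) = 0.0450
Solid-volume conservation: h(1−phi) = h₀(1−phi₀) ⇒ h = h₀·(1−phi₀)/(1−phi)
h = 0.134 × (1 − 0.69)/(1 − 0.0450) = 0.134 × 0.3246 = 0.0435 km

0.043 km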